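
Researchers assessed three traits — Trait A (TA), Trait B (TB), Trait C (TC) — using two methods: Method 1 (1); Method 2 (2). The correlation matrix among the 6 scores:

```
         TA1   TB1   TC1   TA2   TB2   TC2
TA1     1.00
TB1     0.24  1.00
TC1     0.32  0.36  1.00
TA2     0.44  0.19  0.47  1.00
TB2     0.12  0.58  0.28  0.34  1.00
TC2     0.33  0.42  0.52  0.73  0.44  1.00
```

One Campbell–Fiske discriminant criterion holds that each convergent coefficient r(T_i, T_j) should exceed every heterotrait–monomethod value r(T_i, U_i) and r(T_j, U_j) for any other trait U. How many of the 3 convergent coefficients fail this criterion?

Checking each validity diagonal entry against its comparison values:
TA (methods 1·2): 0.44 vs {0.24, 0.34, 0.32, 0.73} → fail.
TB (methods 1·2): 0.58 vs {0.24, 0.34, 0.36, 0.44} → pass.
TC (methods 1·2): 0.52 vs {0.32, 0.73, 0.36, 0.44} → fail.
2 of 3 fail.

2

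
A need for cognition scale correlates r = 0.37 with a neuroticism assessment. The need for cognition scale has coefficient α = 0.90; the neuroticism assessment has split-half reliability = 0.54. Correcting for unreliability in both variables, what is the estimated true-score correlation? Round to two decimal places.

0.53

r_true = r_obs / √(r_xx · r_yy) = 0.37 / √(0.90 × 0.54) = 0.37 / √0.4860 = 0.37 / 0.6971 ≈ 0.53.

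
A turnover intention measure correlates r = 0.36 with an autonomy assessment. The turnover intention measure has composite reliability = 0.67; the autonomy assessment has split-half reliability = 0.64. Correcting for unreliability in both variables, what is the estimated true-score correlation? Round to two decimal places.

r_true = r_obs / √(r_xx · r_yy) = 0.36 / √(0.67 × 0.64) = 0.36 / √0.4288 = 0.36 / 0.6548 ≈ 0.55.

0.55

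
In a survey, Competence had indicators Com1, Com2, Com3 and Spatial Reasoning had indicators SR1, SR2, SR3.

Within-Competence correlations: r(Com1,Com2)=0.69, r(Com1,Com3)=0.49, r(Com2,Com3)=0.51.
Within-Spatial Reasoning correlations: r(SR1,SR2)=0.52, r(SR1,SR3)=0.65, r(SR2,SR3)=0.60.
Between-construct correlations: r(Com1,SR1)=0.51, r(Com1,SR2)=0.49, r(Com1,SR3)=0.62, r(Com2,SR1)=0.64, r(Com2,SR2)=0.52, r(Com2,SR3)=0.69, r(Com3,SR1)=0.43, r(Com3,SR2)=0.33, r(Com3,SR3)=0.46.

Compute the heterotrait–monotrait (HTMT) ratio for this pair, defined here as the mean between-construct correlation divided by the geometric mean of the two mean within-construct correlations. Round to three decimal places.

Mean heterotrait r = 4.69/9 = 0.5211.
Mean within-Com = 1.69/3 = 0.5633; mean within-SR = 1.77/3 = 0.5900.
Geometric mean = √(0.5633 × 0.5900) = 0.5765.
HTMT = 0.5211 / 0.5765 = 0.904.

0.904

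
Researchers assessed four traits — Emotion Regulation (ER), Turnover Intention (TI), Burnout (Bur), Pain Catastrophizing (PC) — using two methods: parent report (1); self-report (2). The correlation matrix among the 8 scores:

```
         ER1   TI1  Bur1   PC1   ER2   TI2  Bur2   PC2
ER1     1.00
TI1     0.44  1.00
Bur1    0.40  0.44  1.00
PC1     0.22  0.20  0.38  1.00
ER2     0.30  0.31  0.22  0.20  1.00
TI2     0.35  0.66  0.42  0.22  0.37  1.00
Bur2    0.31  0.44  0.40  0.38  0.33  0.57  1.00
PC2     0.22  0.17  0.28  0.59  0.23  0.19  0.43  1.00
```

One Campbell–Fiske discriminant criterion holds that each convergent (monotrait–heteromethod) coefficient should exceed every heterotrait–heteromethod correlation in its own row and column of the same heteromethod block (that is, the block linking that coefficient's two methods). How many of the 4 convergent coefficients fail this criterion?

Checking each validity diagonal entry against its comparison values:
ER (methods 1·2): 0.30 vs {0.35, 0.31, 0.31, 0.22, 0.22, 0.20} → fail.
TI (methods 1·2): 0.66 vs {0.31, 0.35, 0.44, 0.42, 0.17, 0.22} → pass.
Bur (methods 1·2): 0.40 vs {0.22, 0.31, 0.42, 0.44, 0.28, 0.38} → fail.
PC (methods 1·2): 0.59 vs {0.20, 0.22, 0.22, 0.17, 0.38, 0.28} → pass.
2 of 4 fail.

2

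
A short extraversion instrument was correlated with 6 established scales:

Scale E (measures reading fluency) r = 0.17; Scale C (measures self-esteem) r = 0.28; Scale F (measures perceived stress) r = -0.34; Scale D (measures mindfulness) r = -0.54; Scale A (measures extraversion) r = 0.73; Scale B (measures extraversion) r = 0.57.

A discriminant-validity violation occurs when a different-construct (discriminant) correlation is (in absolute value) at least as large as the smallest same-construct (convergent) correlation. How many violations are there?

Convergent (same construct = extraversion): Scale A, Scale B.
Smallest convergent = 0.57. Discriminant |r|: 0.17, 0.28, 0.34, 0.54; count ≥ 0.57 → 0.

0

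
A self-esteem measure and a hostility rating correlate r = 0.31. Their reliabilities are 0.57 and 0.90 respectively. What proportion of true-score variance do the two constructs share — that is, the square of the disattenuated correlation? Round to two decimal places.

0.19

Disattenuated r = 0.31 / √(0.57 × 0.90) = 0.31 / 0.7162 = 0.4328.
Shared true-score variance = 0.4328² = 0.1873 ≈ 0.19.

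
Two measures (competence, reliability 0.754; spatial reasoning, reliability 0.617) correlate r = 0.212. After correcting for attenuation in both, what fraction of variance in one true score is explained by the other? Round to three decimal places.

Disattenuated r = 0.212 / √(0.754 × 0.617) = 0.212 / 0.6821 = 0.3108.
Shared true-score variance = 0.3108² = 0.0966 ≈ 0.097.

0.097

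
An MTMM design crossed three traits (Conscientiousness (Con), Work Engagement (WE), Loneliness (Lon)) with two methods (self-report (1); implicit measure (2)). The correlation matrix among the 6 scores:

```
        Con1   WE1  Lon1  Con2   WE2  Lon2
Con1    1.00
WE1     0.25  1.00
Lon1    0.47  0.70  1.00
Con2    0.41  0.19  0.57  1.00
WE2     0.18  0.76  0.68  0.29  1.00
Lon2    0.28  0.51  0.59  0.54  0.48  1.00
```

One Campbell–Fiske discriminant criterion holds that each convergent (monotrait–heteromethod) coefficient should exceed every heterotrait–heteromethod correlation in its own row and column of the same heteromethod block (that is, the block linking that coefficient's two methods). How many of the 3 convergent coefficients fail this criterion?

Convergent coefficients and their comparison sets:
Con (methods 1·2): 0.41 vs {0.18, 0.19, 0.28, 0.57} → fail.
WE (methods 1·2): 0.76 vs {0.19, 0.18, 0.51, 0.68} → pass.
Lon (methods 1·2): 0.59 vs {0.57, 0.28, 0.68, 0.51} → fail.
2 of 3 fail.

2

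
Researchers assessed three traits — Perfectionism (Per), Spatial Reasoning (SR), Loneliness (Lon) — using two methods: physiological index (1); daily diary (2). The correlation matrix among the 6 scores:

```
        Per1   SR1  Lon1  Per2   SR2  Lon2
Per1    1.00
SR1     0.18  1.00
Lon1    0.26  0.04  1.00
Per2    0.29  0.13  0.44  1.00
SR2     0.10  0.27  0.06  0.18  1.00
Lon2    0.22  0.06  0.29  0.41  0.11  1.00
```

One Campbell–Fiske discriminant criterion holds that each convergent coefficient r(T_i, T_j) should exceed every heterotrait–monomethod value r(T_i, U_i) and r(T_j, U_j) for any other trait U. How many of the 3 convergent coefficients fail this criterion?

Each convergent coefficient versus the relevant comparison correlations:
Per (methods 1·2): 0.29 vs {0.18, 0.18, 0.26, 0.41} → fail.
SR (methods 1·2): 0.27 vs {0.18, 0.18, 0.04, 0.11} → pass.
Lon (methods 1·2): 0.29 vs {0.26, 0.41, 0.04, 0.11} → fail.
2 of 3 fail.

2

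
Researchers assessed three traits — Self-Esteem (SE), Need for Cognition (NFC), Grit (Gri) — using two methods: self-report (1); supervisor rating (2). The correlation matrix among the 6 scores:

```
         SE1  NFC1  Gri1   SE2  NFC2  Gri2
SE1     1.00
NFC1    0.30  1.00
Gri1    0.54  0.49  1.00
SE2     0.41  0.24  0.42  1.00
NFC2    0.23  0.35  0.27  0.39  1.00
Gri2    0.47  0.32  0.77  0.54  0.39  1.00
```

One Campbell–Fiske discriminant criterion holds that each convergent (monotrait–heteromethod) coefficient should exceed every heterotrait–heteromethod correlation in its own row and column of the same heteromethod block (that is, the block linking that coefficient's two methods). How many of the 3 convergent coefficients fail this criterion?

1

Convergent coefficients and their comparison sets:
SE (methods 1·2): 0.41 vs {0.23, 0.24, 0.47, 0.42} → fail.
NFC (methods 1·2): 0.35 vs {0.24, 0.23, 0.32, 0.27} → pass.
Gri (methods 1·2): 0.77 vs {0.42, 0.47, 0.27, 0.32} → pass.
1 of 3 fail.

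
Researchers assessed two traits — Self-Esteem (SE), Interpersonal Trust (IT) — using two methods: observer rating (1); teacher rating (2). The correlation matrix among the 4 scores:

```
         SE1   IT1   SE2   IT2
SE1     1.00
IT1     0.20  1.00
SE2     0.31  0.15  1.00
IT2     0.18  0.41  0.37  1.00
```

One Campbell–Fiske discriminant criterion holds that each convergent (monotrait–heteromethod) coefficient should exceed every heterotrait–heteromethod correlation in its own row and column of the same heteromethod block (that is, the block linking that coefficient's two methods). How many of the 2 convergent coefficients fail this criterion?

Convergent coefficients and their comparison sets:
SE (methods 1·2): 0.31 vs {0.18, 0.15} → pass.
IT (methods 1·2): 0.41 vs {0.15, 0.18} → pass.
0 of 2 fail.

0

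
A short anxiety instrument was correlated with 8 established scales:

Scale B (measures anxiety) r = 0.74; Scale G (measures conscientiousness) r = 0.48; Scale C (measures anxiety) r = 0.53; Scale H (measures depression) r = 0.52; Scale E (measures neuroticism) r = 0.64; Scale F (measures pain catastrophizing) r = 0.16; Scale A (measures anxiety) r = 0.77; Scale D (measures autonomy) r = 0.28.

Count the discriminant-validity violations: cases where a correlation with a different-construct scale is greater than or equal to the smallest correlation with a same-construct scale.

1

Convergent (same construct = anxiety): Scale B, Scale C, Scale A.
Smallest convergent = 0.53. Discriminant values: 0.48, 0.52, 0.64, 0.16, 0.28; count ≥ 0.53 → 1.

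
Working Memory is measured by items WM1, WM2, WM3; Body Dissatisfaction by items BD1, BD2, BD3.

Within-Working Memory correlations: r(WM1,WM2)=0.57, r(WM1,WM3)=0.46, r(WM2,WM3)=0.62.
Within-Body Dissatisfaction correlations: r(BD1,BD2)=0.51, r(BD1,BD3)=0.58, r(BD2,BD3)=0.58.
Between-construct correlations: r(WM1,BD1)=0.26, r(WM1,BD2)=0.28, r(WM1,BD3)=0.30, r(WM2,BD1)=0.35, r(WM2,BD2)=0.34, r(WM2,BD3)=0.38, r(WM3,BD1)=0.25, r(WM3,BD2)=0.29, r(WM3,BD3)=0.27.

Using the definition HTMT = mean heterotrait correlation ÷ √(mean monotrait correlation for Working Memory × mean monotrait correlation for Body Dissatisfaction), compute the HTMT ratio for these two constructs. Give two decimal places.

Mean between = 2.72/9 = 0.3022.
Mean within-WM = 1.65/3 = 0.5500; mean within-BD = 1.67/3 = 0.5567.
Geometric mean = √(0.5500 × 0.5567) = 0.5533.
HTMT = 0.3022 / 0.5533 = 0.55.

0.55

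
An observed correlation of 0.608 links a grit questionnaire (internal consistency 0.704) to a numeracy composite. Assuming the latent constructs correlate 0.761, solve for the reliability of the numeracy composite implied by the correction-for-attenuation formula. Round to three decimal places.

0.907

r_true = r_obs / √(r_xx · r_yy) ⇒ 0.761 = 0.608 / √(0.704 · r_yy).
√(0.704 · r_yy) = 0.608 / 0.761 = 0.7989; 0.704 · r_yy = 0.6382; r_yy = 0.6382 / 0.704 ≈ 0.907.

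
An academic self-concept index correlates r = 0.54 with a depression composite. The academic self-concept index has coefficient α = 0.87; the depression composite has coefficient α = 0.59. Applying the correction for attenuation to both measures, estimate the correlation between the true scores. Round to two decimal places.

r_true = r_obs / √(r_xx · r_yy) = 0.54 / √(0.87 × 0.59) = 0.54 / √0.5133 = 0.54 / 0.7164 ≈ 0.75.

0.75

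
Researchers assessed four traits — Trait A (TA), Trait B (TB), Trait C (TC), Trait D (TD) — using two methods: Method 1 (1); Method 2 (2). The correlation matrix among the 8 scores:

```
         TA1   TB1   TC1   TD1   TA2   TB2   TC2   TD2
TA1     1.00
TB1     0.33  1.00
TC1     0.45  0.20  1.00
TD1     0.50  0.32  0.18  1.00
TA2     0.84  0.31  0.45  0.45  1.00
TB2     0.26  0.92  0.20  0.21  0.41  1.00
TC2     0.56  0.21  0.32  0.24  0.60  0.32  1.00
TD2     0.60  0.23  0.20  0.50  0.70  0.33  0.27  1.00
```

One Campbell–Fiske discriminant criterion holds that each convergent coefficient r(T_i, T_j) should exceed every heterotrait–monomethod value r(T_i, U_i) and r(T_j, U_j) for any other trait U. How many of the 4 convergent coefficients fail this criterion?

Each convergent coefficient versus the relevant comparison correlations:
TA (methods 1·2): 0.84 vs {0.33, 0.41, 0.45, 0.60, 0.50, 0.70} → pass.
TB (methods 1·2): 0.92 vs {0.33, 0.41, 0.20, 0.32, 0.32, 0.33} → pass.
TC (methods 1·2): 0.32 vs {0.45, 0.60, 0.20, 0.32, 0.18, 0.27} → fail.
TD (methods 1·2): 0.50 vs {0.50, 0.70, 0.32, 0.33, 0.18, 0.27} → fail.
2 of 4 fail.

2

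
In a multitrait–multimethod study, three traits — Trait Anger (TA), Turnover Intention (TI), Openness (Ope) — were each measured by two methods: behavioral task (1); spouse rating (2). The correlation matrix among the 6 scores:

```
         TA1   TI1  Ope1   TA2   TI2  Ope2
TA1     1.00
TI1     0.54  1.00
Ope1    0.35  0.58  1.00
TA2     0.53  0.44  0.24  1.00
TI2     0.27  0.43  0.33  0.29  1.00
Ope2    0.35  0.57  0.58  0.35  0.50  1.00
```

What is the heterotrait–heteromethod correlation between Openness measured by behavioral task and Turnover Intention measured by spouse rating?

Different traits and methods: r(Ope1, TI2) = 0.33.

0.33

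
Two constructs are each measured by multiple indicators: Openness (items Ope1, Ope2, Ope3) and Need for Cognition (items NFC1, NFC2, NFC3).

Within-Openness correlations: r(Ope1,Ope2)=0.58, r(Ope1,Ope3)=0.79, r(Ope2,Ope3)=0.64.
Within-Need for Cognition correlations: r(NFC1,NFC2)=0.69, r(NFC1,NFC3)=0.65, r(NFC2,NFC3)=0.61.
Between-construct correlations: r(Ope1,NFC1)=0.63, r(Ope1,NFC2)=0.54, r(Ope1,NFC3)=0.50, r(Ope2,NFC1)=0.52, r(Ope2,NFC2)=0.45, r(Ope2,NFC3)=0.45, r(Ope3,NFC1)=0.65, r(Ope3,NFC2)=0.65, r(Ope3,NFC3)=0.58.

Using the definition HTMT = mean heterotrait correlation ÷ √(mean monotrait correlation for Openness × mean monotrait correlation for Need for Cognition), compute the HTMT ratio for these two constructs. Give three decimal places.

0.837

Mean between = 4.97/9 = 0.5522.
Mean within-Ope = 2.01/3 = 0.6700; mean within-NFC = 1.95/3 = 0.6500.
Geometric mean = √(0.6700 × 0.6500) = 0.6599.
HTMT = 0.5522 / 0.6599 = 0.837.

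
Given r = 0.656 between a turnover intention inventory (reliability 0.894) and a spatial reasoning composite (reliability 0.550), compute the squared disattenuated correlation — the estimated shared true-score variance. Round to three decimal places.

0.875

Disattenuated r = 0.656 / √(0.894 × 0.550) = 0.656 / 0.7012 = 0.9355.
Shared true-score variance = 0.9355² = 0.8752 ≈ 0.875.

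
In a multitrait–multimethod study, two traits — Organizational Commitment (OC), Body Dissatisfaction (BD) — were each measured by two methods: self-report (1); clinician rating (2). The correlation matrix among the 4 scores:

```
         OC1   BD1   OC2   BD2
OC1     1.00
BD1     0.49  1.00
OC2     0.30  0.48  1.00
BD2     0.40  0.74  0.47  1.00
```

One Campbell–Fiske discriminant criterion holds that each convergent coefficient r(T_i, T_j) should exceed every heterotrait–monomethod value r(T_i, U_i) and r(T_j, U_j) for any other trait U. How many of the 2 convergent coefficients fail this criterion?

Convergent coefficients and their comparison sets:
OC (methods 1·2): 0.30 vs {0.49, 0.47} → fail.
BD (methods 1·2): 0.74 vs {0.49, 0.47} → pass.
1 of 2 fail.

1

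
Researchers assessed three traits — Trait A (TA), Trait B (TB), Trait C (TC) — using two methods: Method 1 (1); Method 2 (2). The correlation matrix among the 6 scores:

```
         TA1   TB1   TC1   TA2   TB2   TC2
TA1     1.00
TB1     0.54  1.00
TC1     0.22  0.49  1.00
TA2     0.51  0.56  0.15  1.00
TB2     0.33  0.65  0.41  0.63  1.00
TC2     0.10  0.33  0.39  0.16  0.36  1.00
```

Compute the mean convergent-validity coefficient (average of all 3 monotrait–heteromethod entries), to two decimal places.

Convergent values: 0.51, 0.65, 0.39; mean = 1.55/3 = 0.52.

0.52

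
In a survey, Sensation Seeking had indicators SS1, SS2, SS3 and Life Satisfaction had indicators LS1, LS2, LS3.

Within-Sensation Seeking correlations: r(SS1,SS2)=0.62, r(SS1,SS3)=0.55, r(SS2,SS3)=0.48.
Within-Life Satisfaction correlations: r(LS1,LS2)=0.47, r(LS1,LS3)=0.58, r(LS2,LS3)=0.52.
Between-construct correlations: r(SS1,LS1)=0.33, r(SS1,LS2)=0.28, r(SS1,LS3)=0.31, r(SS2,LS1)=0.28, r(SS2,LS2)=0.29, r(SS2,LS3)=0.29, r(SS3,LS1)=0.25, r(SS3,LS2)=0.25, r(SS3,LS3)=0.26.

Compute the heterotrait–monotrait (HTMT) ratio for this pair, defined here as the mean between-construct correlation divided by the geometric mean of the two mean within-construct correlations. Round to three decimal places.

Mean between = 2.54/9 = 0.2822.
Mean within-SS = 1.65/3 = 0.5500; mean within-LS = 1.57/3 = 0.5233.
Geometric mean = √(0.5500 × 0.5233) = 0.5365.
HTMT = 0.2822 / 0.5365 = 0.526.

0.526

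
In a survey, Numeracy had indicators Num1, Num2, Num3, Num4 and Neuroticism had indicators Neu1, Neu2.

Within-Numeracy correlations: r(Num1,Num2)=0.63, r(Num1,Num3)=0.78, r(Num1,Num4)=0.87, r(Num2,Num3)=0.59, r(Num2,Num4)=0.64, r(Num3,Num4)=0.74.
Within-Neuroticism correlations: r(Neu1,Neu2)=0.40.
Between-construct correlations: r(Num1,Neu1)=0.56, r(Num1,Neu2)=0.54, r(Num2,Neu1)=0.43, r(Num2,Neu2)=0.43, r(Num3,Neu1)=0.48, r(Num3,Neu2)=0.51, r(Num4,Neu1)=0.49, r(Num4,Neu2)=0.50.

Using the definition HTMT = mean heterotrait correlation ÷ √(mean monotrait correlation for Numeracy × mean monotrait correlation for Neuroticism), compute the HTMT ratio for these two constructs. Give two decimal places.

0.93

Between-construct mean = 3.94/8 = 0.4925.
Mean within-Num = 4.25/6 = 0.7083; mean within-Neu = 0.40/1 = 0.4000.
Geometric mean = √(0.7083 × 0.4000) = 0.5323.
HTMT = 0.4925 / 0.5323 = 0.93.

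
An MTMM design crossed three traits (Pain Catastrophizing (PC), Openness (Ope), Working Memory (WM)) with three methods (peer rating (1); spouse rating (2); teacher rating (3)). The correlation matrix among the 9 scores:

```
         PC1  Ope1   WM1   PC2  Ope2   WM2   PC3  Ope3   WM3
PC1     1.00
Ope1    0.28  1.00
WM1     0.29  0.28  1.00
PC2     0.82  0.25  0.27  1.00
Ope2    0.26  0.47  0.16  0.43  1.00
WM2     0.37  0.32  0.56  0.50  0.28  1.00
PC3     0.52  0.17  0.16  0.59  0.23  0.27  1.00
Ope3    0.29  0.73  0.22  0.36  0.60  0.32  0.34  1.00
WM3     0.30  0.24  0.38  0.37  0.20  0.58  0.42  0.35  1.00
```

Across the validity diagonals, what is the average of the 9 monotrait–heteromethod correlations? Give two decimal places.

Convergent values: 0.82, 0.52, 0.59, 0.47, 0.73, 0.60, 0.56, 0.38, 0.58; mean = 5.25/9 = 0.58.

0.58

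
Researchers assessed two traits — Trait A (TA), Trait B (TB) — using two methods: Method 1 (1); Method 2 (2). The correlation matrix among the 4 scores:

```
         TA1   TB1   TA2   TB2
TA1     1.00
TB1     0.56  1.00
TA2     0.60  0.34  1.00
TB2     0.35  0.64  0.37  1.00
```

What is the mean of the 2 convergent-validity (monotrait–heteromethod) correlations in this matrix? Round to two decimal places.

Convergent values: 0.60, 0.64; mean = 1.24/2 = 0.62.

0.62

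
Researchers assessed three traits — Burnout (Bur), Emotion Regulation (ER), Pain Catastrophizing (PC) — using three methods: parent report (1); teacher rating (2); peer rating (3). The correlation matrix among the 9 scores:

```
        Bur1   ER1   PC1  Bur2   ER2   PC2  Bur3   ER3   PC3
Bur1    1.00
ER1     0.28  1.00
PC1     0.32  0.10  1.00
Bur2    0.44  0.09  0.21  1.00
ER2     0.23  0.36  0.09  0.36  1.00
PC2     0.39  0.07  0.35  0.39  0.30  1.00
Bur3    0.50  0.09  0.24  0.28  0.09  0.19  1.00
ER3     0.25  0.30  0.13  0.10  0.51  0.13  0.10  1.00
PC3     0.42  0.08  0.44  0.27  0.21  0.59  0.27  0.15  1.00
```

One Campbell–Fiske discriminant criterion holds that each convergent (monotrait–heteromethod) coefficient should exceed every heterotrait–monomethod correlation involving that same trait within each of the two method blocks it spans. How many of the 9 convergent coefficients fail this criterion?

Convergent coefficients and their comparison sets:
Bur (methods 1·2): 0.44 vs {0.28, 0.36, 0.32, 0.39} → pass.
Bur (methods 1·3): 0.50 vs {0.28, 0.10, 0.32, 0.27} → pass.
Bur (methods 2·3): 0.28 vs {0.36, 0.10, 0.39, 0.27} → fail.
ER (methods 1·2): 0.36 vs {0.28, 0.36, 0.10, 0.30} → fail.
ER (methods 1·3): 0.30 vs {0.28, 0.10, 0.10, 0.15} → pass.
ER (methods 2·3): 0.51 vs {0.36, 0.10, 0.30, 0.15} → pass.
PC (methods 1·2): 0.35 vs {0.32, 0.39, 0.10, 0.30} → fail.
PC (methods 1·3): 0.44 vs {0.32, 0.27, 0.10, 0.15} → pass.
PC (methods 2·3): 0.59 vs {0.39, 0.27, 0.30, 0.15} → pass.
3 of 9 fail.

3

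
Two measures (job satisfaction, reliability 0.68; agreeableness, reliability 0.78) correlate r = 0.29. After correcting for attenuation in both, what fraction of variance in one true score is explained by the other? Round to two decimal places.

0.16

Disattenuated r = 0.29 / √(0.68 × 0.78) = 0.29 / 0.7283 = 0.3982.
Shared true-score variance = 0.3982² = 0.1586 ≈ 0.16.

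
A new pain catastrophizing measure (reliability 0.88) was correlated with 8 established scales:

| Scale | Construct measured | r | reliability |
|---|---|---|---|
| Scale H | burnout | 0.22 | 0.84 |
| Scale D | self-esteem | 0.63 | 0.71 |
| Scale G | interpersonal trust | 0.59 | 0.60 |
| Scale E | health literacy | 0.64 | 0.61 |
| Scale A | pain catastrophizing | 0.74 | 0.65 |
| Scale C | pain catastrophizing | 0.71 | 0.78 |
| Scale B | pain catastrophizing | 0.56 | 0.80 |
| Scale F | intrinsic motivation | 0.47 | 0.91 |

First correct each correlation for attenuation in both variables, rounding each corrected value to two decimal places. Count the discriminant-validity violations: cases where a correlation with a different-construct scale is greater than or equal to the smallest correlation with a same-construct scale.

Disattenuated r (r / √(r_scale · r_new)):
  Scale H (disc): 0.22 / √(0.84·0.88) = 0.26
  Scale D (disc): 0.63 / √(0.71·0.88) = 0.80
  Scale G (disc): 0.59 / √(0.60·0.88) = 0.81
  Scale E (disc): 0.64 / √(0.61·0.88) = 0.87
  Scale A (conv): 0.74 / √(0.65·0.88) = 0.98
  Scale C (conv): 0.71 / √(0.78·0.88) = 0.86
  Scale B (conv): 0.56 / √(0.80·0.88) = 0.67
  Scale F (disc): 0.47 / √(0.91·0.88) = 0.53
Smallest convergent = 0.67. Discriminant values: 0.26, 0.80, 0.81, 0.87, 0.53; count ≥ 0.67 → 3.

3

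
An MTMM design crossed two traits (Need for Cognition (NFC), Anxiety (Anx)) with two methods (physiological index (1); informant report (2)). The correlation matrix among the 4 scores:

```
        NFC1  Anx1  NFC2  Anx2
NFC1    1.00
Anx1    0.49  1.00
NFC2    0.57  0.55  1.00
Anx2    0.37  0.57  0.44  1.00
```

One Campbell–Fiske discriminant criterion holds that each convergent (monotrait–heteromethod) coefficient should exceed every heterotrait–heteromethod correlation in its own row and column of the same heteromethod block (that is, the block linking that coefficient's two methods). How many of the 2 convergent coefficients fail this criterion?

0

Checking each validity diagonal entry against its comparison values:
NFC (methods 1·2): 0.57 vs {0.37, 0.55} → pass.
Anx (methods 1·2): 0.57 vs {0.55, 0.37} → pass.
0 of 2 fail.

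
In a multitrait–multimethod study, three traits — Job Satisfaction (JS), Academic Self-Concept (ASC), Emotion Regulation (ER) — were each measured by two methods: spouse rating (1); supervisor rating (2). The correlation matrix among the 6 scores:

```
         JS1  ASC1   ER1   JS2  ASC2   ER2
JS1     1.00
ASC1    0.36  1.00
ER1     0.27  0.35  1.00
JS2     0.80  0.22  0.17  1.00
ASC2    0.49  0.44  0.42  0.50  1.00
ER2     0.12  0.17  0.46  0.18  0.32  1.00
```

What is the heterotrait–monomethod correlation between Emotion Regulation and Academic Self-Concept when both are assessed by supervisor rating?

Different traits, same method: r(ER2, ASC2) = 0.32.

0.32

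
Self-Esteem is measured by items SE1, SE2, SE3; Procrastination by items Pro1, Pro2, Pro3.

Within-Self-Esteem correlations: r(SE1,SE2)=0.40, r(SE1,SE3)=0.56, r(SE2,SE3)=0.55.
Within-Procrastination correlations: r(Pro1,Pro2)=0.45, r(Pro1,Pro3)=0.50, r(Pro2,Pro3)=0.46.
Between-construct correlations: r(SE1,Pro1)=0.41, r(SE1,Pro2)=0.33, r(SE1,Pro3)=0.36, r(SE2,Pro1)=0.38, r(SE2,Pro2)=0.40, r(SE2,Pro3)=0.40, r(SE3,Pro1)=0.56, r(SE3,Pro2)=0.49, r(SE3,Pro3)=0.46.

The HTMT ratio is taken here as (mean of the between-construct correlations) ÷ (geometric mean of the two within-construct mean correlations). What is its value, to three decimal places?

Between-construct mean = 3.79/9 = 0.4211.
Mean within-SE = 1.51/3 = 0.5033; mean within-Pro = 1.41/3 = 0.4700.
Geometric mean = √(0.5033 × 0.4700) = 0.4864.
HTMT = 0.4211 / 0.4864 = 0.866.

0.866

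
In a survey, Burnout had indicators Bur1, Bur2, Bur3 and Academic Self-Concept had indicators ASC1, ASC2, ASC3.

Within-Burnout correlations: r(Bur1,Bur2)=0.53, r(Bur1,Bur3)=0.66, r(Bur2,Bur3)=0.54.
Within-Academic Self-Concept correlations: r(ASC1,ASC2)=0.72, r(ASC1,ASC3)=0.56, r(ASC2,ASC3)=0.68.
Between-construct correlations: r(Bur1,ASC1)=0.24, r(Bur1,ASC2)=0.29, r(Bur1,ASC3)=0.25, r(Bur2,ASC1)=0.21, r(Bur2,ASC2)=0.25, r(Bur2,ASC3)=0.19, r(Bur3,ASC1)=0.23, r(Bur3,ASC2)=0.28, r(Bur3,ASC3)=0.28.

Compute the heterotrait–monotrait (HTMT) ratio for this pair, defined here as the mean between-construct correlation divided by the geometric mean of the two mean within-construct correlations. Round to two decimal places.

Mean between = 2.22/9 = 0.2467.
Mean within-Bur = 1.73/3 = 0.5767; mean within-ASC = 1.96/3 = 0.6533.
Geometric mean = √(0.5767 × 0.6533) = 0.6138.
HTMT = 0.2467 / 0.6138 = 0.40.

0.40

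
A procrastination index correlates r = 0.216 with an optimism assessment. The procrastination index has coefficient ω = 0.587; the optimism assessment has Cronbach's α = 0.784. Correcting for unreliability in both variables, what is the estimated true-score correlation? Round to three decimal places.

r_true = r_obs / √(r_xx · r_yy) = 0.216 / √(0.587 × 0.784) = 0.216 / √0.460208 = 0.216 / 0.6784 ≈ 0.318.

0.318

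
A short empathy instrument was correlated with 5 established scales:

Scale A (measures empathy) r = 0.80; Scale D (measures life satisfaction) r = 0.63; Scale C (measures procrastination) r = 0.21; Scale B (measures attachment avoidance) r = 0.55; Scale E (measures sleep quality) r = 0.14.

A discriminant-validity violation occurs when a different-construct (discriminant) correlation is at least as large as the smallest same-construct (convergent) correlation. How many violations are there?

0

Convergent (same construct = empathy): Scale A.
Smallest convergent = 0.80. Discriminant values: 0.63, 0.21, 0.55, 0.14; count ≥ 0.80 → 0.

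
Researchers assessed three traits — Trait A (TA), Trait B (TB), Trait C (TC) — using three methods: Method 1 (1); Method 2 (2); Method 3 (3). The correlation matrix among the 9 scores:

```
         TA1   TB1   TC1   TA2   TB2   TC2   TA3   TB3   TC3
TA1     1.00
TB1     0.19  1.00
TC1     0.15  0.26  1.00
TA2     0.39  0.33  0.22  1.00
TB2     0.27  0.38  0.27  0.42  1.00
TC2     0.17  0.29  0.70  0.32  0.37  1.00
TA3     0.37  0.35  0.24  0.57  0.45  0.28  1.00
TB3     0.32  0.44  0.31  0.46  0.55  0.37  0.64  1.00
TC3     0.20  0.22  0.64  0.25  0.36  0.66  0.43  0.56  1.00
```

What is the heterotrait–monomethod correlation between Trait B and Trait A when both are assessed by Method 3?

Different traits, same method: r(TB3, TA3) = 0.64.

0.64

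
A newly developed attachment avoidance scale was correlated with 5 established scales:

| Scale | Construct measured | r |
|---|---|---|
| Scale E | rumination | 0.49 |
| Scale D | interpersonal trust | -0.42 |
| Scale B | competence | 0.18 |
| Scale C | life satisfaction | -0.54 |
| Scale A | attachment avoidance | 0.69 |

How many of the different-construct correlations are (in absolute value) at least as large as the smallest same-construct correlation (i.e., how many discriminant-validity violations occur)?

0

Convergent (same construct = attachment avoidance): Scale A.
Smallest convergent = 0.69. Discriminant |r|: 0.49, 0.42, 0.18, 0.54; count ≥ 0.69 → 0.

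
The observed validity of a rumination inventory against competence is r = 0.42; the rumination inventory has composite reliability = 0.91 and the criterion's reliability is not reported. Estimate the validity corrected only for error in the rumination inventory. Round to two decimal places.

Single correction: r_c = r_obs / √r_xx = 0.42 / √0.91 = 0.42 / 0.9539 ≈ 0.44.

0.44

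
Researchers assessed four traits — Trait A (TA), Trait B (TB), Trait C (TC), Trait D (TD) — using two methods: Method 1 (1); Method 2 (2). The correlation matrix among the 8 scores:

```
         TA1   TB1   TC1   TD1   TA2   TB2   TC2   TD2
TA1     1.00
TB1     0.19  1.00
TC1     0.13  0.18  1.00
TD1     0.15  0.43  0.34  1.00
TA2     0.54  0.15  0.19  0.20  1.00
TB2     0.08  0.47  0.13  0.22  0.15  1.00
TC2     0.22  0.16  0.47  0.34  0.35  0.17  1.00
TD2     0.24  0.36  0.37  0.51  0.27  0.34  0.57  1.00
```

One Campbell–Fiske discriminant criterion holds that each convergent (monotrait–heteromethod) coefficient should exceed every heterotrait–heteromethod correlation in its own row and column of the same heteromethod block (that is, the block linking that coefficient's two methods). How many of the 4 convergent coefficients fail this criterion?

0

Each convergent coefficient versus the relevant comparison correlations:
TA (methods 1·2): 0.54 vs {0.08, 0.15, 0.22, 0.19, 0.24, 0.20} → pass.
TB (methods 1·2): 0.47 vs {0.15, 0.08, 0.16, 0.13, 0.36, 0.22} → pass.
TC (methods 1·2): 0.47 vs {0.19, 0.22, 0.13, 0.16, 0.37, 0.34} → pass.
TD (methods 1·2): 0.51 vs {0.20, 0.24, 0.22, 0.36, 0.34, 0.37} → pass.
0 of 4 fail.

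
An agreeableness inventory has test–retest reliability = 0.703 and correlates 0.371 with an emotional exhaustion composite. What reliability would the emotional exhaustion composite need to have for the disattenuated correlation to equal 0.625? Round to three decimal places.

r_true = r_obs / √(r_xx · r_yy) ⇒ 0.625 = 0.371 / √(0.703 · r_yy).
√(0.703 · r_yy) = 0.371 / 0.625 = 0.5936; 0.703 · r_yy = 0.3524; r_yy = 0.3524 / 0.703 ≈ 0.501.

0.501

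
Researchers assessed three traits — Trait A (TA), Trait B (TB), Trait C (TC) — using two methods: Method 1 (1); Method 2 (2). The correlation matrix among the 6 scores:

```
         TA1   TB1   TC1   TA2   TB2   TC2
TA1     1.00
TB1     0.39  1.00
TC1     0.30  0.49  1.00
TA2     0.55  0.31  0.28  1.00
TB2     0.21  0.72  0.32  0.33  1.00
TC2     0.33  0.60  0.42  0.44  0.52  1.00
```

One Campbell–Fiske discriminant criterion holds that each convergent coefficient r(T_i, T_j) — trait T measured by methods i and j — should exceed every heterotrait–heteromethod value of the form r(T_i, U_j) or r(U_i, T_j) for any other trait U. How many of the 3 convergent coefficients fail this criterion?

1

Each convergent coefficient versus the relevant comparison correlations:
TA (methods 1·2): 0.55 vs {0.21, 0.31, 0.33, 0.28} → pass.
TB (methods 1·2): 0.72 vs {0.31, 0.21, 0.60, 0.32} → pass.
TC (methods 1·2): 0.42 vs {0.28, 0.33, 0.32, 0.60} → fail.
1 of 3 fail.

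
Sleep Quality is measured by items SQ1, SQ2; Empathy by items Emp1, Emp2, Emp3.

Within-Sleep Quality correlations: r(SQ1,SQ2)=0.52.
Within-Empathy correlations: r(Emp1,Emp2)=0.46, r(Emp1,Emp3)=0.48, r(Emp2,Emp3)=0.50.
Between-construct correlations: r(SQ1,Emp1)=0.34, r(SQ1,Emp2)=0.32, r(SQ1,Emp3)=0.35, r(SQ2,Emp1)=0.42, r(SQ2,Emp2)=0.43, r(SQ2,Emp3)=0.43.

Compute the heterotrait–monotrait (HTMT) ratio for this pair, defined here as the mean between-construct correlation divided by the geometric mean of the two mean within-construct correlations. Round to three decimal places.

Mean heterotrait r = 2.29/6 = 0.3817.
Mean within-SQ = 0.52/1 = 0.5200; mean within-Emp = 1.44/3 = 0.4800.
Geometric mean = √(0.5200 × 0.4800) = 0.4996.
HTMT = 0.3817 / 0.4996 = 0.764.

0.764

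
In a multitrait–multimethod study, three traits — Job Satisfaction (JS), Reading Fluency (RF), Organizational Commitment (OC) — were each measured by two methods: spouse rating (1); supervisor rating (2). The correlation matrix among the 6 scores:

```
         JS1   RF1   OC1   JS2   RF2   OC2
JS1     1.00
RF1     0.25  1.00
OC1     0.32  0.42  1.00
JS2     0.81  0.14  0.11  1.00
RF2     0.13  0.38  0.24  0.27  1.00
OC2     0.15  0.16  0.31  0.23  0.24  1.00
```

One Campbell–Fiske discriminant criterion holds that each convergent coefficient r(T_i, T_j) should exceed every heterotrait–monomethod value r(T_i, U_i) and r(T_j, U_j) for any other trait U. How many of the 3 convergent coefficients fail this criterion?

2

Each convergent coefficient versus the relevant comparison correlations:
JS (methods 1·2): 0.81 vs {0.25, 0.27, 0.32, 0.23} → pass.
RF (methods 1·2): 0.38 vs {0.25, 0.27, 0.42, 0.24} → fail.
OC (methods 1·2): 0.31 vs {0.32, 0.23, 0.42, 0.24} → fail.
2 of 3 fail.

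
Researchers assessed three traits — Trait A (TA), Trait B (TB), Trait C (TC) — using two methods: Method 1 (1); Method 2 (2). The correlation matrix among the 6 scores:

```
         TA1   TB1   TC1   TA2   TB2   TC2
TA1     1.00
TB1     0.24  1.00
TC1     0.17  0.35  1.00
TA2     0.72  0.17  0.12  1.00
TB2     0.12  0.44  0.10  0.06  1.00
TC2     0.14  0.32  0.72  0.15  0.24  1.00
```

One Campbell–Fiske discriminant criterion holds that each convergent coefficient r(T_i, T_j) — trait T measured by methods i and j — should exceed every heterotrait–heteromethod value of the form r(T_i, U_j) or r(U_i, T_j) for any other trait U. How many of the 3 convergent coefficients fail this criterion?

0

Each convergent coefficient versus the relevant comparison correlations:
TA (methods 1·2): 0.72 vs {0.12, 0.17, 0.14, 0.12} → pass.
TB (methods 1·2): 0.44 vs {0.17, 0.12, 0.32, 0.10} → pass.
TC (methods 1·2): 0.72 vs {0.12, 0.14, 0.10, 0.32} → pass.
0 of 3 fail.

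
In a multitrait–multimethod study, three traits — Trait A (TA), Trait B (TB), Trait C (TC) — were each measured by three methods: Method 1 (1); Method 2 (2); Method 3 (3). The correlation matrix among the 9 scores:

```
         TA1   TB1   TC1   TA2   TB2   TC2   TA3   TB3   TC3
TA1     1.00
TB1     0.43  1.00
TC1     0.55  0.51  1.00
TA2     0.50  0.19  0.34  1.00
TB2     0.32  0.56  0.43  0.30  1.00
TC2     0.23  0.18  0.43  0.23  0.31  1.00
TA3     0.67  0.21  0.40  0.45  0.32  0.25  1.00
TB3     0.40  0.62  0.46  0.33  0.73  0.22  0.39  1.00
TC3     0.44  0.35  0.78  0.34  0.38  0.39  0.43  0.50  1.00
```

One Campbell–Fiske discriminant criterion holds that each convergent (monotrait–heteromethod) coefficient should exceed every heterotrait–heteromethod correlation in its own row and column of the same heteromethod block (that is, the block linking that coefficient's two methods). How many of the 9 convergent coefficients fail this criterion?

1

Checking each validity diagonal entry against its comparison values:
TA (methods 1·2): 0.50 vs {0.32, 0.19, 0.23, 0.34} → pass.
TA (methods 1·3): 0.67 vs {0.40, 0.21, 0.44, 0.40} → pass.
TA (methods 2·3): 0.45 vs {0.33, 0.32, 0.34, 0.25} → pass.
TB (methods 1·2): 0.56 vs {0.19, 0.32, 0.18, 0.43} → pass.
TB (methods 1·3): 0.62 vs {0.21, 0.40, 0.35, 0.46} → pass.
TB (methods 2·3): 0.73 vs {0.32, 0.33, 0.38, 0.22} → pass.
TC (methods 1·2): 0.43 vs {0.34, 0.23, 0.43, 0.18} → fail.
TC (methods 1·3): 0.78 vs {0.40, 0.44, 0.46, 0.35} → pass.
TC (methods 2·3): 0.39 vs {0.25, 0.34, 0.22, 0.38} → pass.
1 of 9 fail.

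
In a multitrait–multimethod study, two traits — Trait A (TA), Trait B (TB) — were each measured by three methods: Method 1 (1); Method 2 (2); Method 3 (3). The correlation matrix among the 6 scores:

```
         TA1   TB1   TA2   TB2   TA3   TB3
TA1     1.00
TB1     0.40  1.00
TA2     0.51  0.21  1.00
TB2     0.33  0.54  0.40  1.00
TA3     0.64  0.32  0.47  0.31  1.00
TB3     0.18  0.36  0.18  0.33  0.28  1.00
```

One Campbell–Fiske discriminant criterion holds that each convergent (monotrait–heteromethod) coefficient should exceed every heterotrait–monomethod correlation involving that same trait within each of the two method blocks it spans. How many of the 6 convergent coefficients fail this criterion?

Checking each validity diagonal entry against its comparison values:
TA (methods 1·2): 0.51 vs {0.40, 0.40} → pass.
TA (methods 1·3): 0.64 vs {0.40, 0.28} → pass.
TA (methods 2·3): 0.47 vs {0.40, 0.28} → pass.
TB (methods 1·2): 0.54 vs {0.40, 0.40} → pass.
TB (methods 1·3): 0.36 vs {0.40, 0.28} → fail.
TB (methods 2·3): 0.33 vs {0.40, 0.28} → fail.
2 of 6 fail.

2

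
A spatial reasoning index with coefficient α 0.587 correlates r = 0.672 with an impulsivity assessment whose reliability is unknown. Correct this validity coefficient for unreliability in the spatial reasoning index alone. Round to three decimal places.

0.877

Single correction: r_c = r_obs / √r_xx = 0.672 / √0.587 = 0.672 / 0.7662 ≈ 0.877.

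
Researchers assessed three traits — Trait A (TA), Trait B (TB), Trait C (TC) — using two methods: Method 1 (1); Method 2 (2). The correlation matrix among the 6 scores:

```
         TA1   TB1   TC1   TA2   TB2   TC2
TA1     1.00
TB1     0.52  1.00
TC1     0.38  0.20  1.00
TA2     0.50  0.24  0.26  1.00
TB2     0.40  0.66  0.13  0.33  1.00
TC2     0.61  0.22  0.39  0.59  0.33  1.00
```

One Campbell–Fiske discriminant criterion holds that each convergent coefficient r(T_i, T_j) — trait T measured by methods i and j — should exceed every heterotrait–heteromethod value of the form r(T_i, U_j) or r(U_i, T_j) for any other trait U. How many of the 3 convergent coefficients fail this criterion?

Each convergent coefficient versus the relevant comparison correlations:
TA (methods 1·2): 0.50 vs {0.40, 0.24, 0.61, 0.26} → fail.
TB (methods 1·2): 0.66 vs {0.24, 0.40, 0.22, 0.13} → pass.
TC (methods 1·2): 0.39 vs {0.26, 0.61, 0.13, 0.22} → fail.
2 of 3 fail.

2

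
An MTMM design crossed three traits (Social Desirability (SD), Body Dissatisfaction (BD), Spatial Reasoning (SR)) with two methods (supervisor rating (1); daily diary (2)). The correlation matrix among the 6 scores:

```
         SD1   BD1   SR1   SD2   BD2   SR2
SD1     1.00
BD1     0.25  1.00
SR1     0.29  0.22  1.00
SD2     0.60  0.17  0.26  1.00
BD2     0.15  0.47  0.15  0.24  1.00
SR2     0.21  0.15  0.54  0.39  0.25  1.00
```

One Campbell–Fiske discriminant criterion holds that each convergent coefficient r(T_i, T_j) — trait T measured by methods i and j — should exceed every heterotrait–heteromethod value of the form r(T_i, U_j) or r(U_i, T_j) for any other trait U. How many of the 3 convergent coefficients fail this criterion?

0

Convergent coefficients and their comparison sets:
SD (methods 1·2): 0.60 vs {0.15, 0.17, 0.21, 0.26} → pass.
BD (methods 1·2): 0.47 vs {0.17, 0.15, 0.15, 0.15} → pass.
SR (methods 1·2): 0.54 vs {0.26, 0.21, 0.15, 0.15} → pass.
0 of 3 fail.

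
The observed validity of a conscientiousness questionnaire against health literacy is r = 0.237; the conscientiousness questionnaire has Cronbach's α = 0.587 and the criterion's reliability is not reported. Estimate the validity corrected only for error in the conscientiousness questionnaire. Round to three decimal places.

Single correction: r_c = r_obs / √r_xx = 0.237 / √0.587 = 0.237 / 0.7662 ≈ 0.309.

0.309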